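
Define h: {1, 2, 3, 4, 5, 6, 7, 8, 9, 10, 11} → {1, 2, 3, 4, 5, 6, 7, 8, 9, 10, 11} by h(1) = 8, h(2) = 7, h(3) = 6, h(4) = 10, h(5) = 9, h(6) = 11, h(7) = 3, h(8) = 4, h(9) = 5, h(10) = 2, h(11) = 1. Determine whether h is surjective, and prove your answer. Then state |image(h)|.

11

Every element of the codomain has a preimage: 1 = h(11), 2 = h(10), 3 = h(7), 4 = h(8), 5 = h(9), 6 = h(3), 7 = h(2), 8 = h(1), 9 = h(5), 10 = h(4), 11 = h(6).
Thus h is surjective.
The image of h is {1, 2, 3, 4, 5, 6, 7, 8, 9, 10, 11}, which has 11 elements.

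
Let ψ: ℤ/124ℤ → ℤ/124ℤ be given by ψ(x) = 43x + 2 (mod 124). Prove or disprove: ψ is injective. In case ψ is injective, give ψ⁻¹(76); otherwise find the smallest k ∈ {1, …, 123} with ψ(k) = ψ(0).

94

By definition, injectivity means: for all s, t in the domain, ψ(s) = ψ(t) implies s = t.
Suppose ψ(s) = ψ(t) in ℤ/124ℤ. Then 43s + 2 ≡ 43t + 2 (mod 124), hence 43(s − t) ≡ 0 (mod 124).
Since gcd(43, 124) = 1, 43 is invertible modulo 124, hence s − t ≡ 0 (mod 124), i.e. s = t.
Thus ψ is injective.
We now compute 43⁻¹ mod 124 explicitly. Euclid's algorithm: 124 = 2·43 + 38, 43 = 1·38 + 5, 38 = 7·5 + 3, 5 = 1·3 + 2, 3 = 1·2 + 1; back-substituting gives 1 = 75·43 − 26·124, so 43⁻¹ ≡ 75 (mod 124).
Since ψ is injective, we find ψ⁻¹(76): we need 43x ≡ 76 − 2 ≡ 74 (mod 124). Using 43⁻¹ = 75: x ≡ 75·74 = 5550 = 44·124 + 94, so x = 94.
Check: ψ(94) = 43·94 + 2 = 4044 = 32·124 + 76 ≡ 76 (mod 124).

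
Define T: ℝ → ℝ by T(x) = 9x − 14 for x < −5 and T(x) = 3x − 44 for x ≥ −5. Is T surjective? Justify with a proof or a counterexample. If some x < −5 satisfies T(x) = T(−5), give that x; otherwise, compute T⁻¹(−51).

Both pieces are strictly increasing (slopes 9 and 3), so each is injective on its own interval.
The left piece maps (−∞, −5) onto (−∞, −59); the right piece maps [−5, ∞) onto [−59, ∞).
These images together cover ℝ, so T is surjective.
Because the two images are disjoint, no x < −5 has T(x) = T(−5), so we compute T⁻¹(−51): −51 lies in [−59, ∞), so solve 3x − 44 = −51: x = (−51 + 44)/3 = −7/3.

-7/3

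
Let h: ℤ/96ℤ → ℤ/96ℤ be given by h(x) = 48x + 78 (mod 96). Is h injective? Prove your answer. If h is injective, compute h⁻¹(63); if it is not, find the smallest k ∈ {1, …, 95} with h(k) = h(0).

2

By definition, h is injective when h(u) = h(v) forces u = v.
We have gcd(48, 96) = 48 > 1. Taking u = 0 and v = 2: h(0) = 78 and h(2) = 48·2 + 78 = 174 ≡ 78 (mod 96).
So h(0) = h(2) while 0 ≠ 2, hence h is not injective.
Since h is not injective, we find the least positive k with h(k) = h(0): this means 48k ≡ 0 (mod 96), i.e. 96 ∣ 48k. Since gcd(48, 96) = 48, dividing through by 48 this holds exactly when 2 ∣ k.
The smallest positive such k is 2.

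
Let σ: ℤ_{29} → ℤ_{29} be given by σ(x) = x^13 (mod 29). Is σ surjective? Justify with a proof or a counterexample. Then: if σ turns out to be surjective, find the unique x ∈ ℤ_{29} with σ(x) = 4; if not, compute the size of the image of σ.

22

Since 29 is prime, the nonzero elements of ℤ_{29} form a cyclic group of order 28.
As gcd(13, 28) = 1, raising to the 13th power is a bijection on this group: if u^13 ≡ v^13 then (uv^{−1})^13 = 1, and the only element of order dividing gcd(13, 28) = 1 is 1, so u = v.
With σ(0) = 0 this makes σ injective on all of ℤ_{29}, hence bijective (finite equal-size domain and codomain). In particular σ is surjective.
Since σ is surjective, we find the preimage of 4. The inverse of x ↦ x^13 on (ℤ_{29})^× is x ↦ x^13, because 13·13 = 169 = 6·28 + 1 ≡ 1 (mod 28) and x^{28} = 1 for x ≠ 0 (Fermat). So σ⁻¹(4) = 4^13 mod 29.
Repeated squaring mod 29: 4^1 ≡ 4, 4^2 ≡ 4² = 16, 4^4 ≡ 16² = 256 ≡ 24, 4^8 ≡ 24² = 576 ≡ 25. Since 13 = 8 + 4 + 1, 4^13 ≡ 25·24·4: 25·24 = 600 ≡ 20, then 20·4 = 80 ≡ 22. So 4^13 ≡ 22 (mod 29).
Hence σ⁻¹(4) = 22.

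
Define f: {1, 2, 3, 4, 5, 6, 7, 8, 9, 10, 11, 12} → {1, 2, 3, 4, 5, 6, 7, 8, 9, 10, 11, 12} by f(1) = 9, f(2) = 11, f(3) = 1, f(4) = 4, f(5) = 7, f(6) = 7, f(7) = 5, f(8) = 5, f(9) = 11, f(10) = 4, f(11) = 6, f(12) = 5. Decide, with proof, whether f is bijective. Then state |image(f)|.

7

f(5) = 7 = f(6) with 5 ≠ 6, so f is not injective, hence not bijective.
The image of f is {1, 4, 5, 6, 7, 9, 11}, which has 7 elements.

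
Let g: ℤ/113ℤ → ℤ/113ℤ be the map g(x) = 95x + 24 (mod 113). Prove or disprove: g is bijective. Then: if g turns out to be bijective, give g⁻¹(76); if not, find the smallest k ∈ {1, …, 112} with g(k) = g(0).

Suppose g(u) = g(v) in ℤ/113ℤ. Then 95u + 24 ≡ 95v + 24 (mod 113), therefore 95(u − v) ≡ 0 (mod 113).
Since gcd(95, 113) = 1, 95 is invertible modulo 113, thus u − v ≡ 0 (mod 113), i.e. u = v.
We now compute 95⁻¹ mod 113 explicitly. Euclid's algorithm: 113 = 1·95 + 18, 95 = 5·18 + 5, 18 = 3·5 + 3, 5 = 1·3 + 2, 3 = 1·2 + 1; back-substituting gives 1 = 69·95 − 58·113, so 95⁻¹ ≡ 69 (mod 113).
Then y ↦ 69(y − 24) is a two-sided inverse to g, so every y ∈ ℤ/113ℤ has a preimage.
Therefore g is bijective.
Since g is bijective, we compute g⁻¹(76): solve 95x + 24 ≡ 76 (mod 113), i.e. 95x ≡ 52 (mod 113).
Multiplying by 95⁻¹ = 69 gives x ≡ 69·52 = 3588 = 31·113 + 85 ≡ 85 (mod 113).
Check: g(85) = 95·85 + 24 = 8099 = 71·113 + 76 ≡ 76 (mod 113).

85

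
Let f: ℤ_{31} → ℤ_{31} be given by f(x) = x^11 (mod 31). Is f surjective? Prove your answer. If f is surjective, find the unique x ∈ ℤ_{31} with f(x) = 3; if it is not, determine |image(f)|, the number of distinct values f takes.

Since 31 is prime, the nonzero elements of ℤ_{31} form a cyclic group of order 30.
As gcd(11, 30) = 1, raising to the 11th power is a bijection on this group: if s^11 ≡ t^11 then (st^{−1})^11 = 1, and the only element of order dividing gcd(11, 30) = 1 is 1, so s = t.
With f(0) = 0 this makes f injective on all of ℤ_{31}, hence bijective (finite equal-size domain and codomain). In particular f is surjective.
Since f is surjective, we find the preimage of 3. The inverse of x ↦ x^11 on (ℤ_{31})^× is x ↦ x^11, because 11·11 = 121 = 4·30 + 1 ≡ 1 (mod 30) and x^{30} = 1 for x ≠ 0 (Fermat). So f⁻¹(3) = 3^11 mod 31.
Repeated squaring mod 31: 3^1 ≡ 3, 3^2 ≡ 3² = 9, 3^4 ≡ 9² = 81 ≡ 19, 3^8 ≡ 19² = 361 ≡ 20. Since 11 = 8 + 2 + 1, 3^11 ≡ 20·9·3: 20·9 = 180 ≡ 25, then 25·3 = 75 ≡ 13. So 3^11 ≡ 13 (mod 31).
Hence f⁻¹(3) = 13.

13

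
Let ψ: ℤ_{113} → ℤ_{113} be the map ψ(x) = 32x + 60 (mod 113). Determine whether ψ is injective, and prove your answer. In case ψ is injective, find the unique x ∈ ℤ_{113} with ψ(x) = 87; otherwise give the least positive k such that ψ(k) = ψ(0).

If ψ(a) = ψ(b), then 32a ≡ 32b (mod 113). Because gcd(32, 113) = 1, we may cancel 32 to get a ≡ b (mod 113).
So ψ is injective.
We now compute 32⁻¹ mod 113 explicitly. Euclid's algorithm: 113 = 3·32 + 17, 32 = 1·17 + 15, 17 = 1·15 + 2, 15 = 7·2 + 1; back-substituting gives 1 = 53·32 − 15·113, so 32⁻¹ ≡ 53 (mod 113).
Since ψ is injective, we find ψ⁻¹(87): we need 32x ≡ 87 − 60 ≡ 27 (mod 113). Using 32⁻¹ = 53: x ≡ 53·27 = 1431 = 12·113 + 75, so x = 75.
Check: ψ(75) = 32·75 + 60 = 2460 = 21·113 + 87 ≡ 87 (mod 113).

75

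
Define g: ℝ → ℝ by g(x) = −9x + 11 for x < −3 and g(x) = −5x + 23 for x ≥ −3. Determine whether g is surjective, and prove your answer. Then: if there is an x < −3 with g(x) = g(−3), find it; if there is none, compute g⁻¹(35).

-12/5

Both pieces are strictly decreasing (slopes −9 and −5), so each is injective on its own interval.
The left piece maps (−∞, −3) onto (38, ∞); the right piece maps [−3, ∞) onto (−∞, 38].
These images together cover ℝ, so g is surjective.
Because the two images are disjoint, no x < −3 has g(x) = g(−3), so we compute g⁻¹(35): 35 lies in (−∞, 38], so solve −5x + 23 = 35: x = (35 − 23)/(−5) = −12/5.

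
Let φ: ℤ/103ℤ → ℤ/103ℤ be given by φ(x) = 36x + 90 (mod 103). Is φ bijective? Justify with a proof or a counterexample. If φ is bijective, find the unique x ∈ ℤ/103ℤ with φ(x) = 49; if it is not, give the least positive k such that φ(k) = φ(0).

If φ(a) = φ(b), then 36a ≡ 36b (mod 103). Because gcd(36, 103) = 1, we may cancel 36 to get a ≡ b (mod 103).
We now compute 36⁻¹ mod 103 explicitly. Euclid's algorithm: 103 = 2·36 + 31, 36 = 1·31 + 5, 31 = 6·5 + 1; back-substituting gives 1 = 83·36 − 29·103, so 36⁻¹ ≡ 83 (mod 103).
Then y ↦ 83(y − 90) is a two-sided inverse to φ, so every y ∈ ℤ/103ℤ has a preimage.
Hence φ is bijective.
Since φ is bijective, we find φ⁻¹(49): we need 36x ≡ 49 − 90 ≡ 62 (mod 103). Using 36⁻¹ = 83: x ≡ 83·62 = 5146 = 49·103 + 99, so x = 99.
Check: φ(99) = 36·99 + 90 = 3654 = 35·103 + 49 ≡ 49 (mod 103).

99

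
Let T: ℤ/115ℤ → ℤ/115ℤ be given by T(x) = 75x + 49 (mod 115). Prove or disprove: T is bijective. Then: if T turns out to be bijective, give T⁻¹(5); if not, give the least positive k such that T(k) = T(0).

Recall: T is injective when T(s) = T(t) forces s = t.
We have gcd(75, 115) = 5 > 1. Taking s = 0 and t = 23: T(0) = 49 and T(23) = 75·23 + 49 = 1774 ≡ 49 (mod 115).
So T(0) = T(23) while 0 ≠ 23, hence T is not injective, hence not bijective.
Since T is not bijective, we find the least positive k with T(k) = T(0): this means 75k ≡ 0 (mod 115), i.e. 115 ∣ 75k. Since gcd(75, 115) = 5, dividing through by 5 this holds exactly when 23 ∣ 15k, and as gcd(15, 23) = 1, exactly when 23 ∣ k.
The smallest positive such k is 23.

23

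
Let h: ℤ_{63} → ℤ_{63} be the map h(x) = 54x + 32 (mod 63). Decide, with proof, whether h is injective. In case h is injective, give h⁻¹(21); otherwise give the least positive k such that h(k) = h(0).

Recall that h is injective if h(a) = h(b) implies a = b.
We have gcd(54, 63) = 9 > 1. Taking a = 0 and b = 7: h(0) = 32 and h(7) = 54·7 + 32 = 410 ≡ 32 (mod 63).
So h(0) = h(7) while 0 ≠ 7, thus h is not injective.
Since h is not injective, we find the least positive k with h(k) = h(0): this means 54k ≡ 0 (mod 63), i.e. 63 ∣ 54k. Since gcd(54, 63) = 9, dividing through by 9 this holds exactly when 7 ∣ 6k, and as gcd(6, 7) = 1, exactly when 7 ∣ k.
The smallest positive such k is 7.

7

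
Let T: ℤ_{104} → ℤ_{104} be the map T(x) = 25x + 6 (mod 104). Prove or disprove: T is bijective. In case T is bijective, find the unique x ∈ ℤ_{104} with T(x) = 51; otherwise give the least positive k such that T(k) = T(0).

Suppose T(a) = T(b) in ℤ_{104}. Then 25a + 6 ≡ 25b + 6 (mod 104), hence 25(a − b) ≡ 0 (mod 104).
Since gcd(25, 104) = 1, 25 is invertible modulo 104, so a − b ≡ 0 (mod 104), i.e. a = b.
We now compute 25⁻¹ mod 104 explicitly. Euclid's algorithm: 104 = 4·25 + 4, 25 = 6·4 + 1; back-substituting gives 1 = 25·25 − 6·104, so 25⁻¹ ≡ 25 (mod 104).
Then y ↦ 25(y − 6) is a two-sided inverse to T, so every y ∈ ℤ_{104} has a preimage.
Therefore T is bijective.
Since T is bijective, we compute T⁻¹(51): solve 25x + 6 ≡ 51 (mod 104), i.e. 25x ≡ 45 (mod 104).
Multiplying by 25⁻¹ = 25 gives x ≡ 25·45 = 1125 = 10·104 + 85 ≡ 85 (mod 104).
Check: T(85) = 25·85 + 6 = 2131 = 20·104 + 51 ≡ 51 (mod 104).

85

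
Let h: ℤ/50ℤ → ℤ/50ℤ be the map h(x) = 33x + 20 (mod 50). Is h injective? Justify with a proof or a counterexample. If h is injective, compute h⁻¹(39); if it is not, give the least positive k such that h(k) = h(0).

By definition, injectivity means: for all a, b in the domain, h(a) = h(b) implies a = b.
Suppose h(a) = h(b) in ℤ/50ℤ. Then 33a + 20 ≡ 33b + 20 (mod 50), so 33(a − b) ≡ 0 (mod 50).
Since gcd(33, 50) = 1, 33 is invertible modulo 50, thus a − b ≡ 0 (mod 50), i.e. a = b.
Thus h is injective.
We now compute 33⁻¹ mod 50 explicitly. Euclid's algorithm: 50 = 1·33 + 17, 33 = 1·17 + 16, 17 = 1·16 + 1; back-substituting gives 1 = 47·33 − 31·50, so 33⁻¹ ≡ 47 (mod 50).
Since h is injective, we compute h⁻¹(39): solve 33x + 20 ≡ 39 (mod 50), i.e. 33x ≡ 19 (mod 50).
Multiplying by 33⁻¹ = 47 gives x ≡ 47·19 = 893 = 17·50 + 43 ≡ 43 (mod 50).
Check: h(43) = 33·43 + 20 = 1439 = 28·50 + 39 ≡ 39 (mod 50).

43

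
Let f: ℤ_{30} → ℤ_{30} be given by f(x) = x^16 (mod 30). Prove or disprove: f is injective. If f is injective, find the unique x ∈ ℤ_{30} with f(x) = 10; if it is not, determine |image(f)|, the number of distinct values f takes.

8

f(2): Repeated squaring mod 30: 2^1 ≡ 2, 2^2 ≡ 2² = 4, 2^4 ≡ 4² = 16, 2^8 ≡ 16² = 256 ≡ 16, 2^16 ≡ 16² = 256 ≡ 16. So 2^16 ≡ 16 (mod 30).
f(4): Repeated squaring mod 30: 4^1 ≡ 4, 4^2 ≡ 4² = 16, 4^4 ≡ 16² = 256 ≡ 16, 4^8 ≡ 16² = 256 ≡ 16, 4^16 ≡ 16² = 256 ≡ 16. So 4^16 ≡ 16 (mod 30).
So f(2) = f(4) = 16 while 2 ≠ 4, hence f is not injective.
Since f is not injective, we determine |image(f)|. Computing x^16 mod 30 for each x (by repeated squaring, reducing mod 30 at every step), the values f(0), f(1), …, f(29) are: 0, 1, 16, 21, 16, 25, 6, 1, 16, 21, 10, 1, 6, 1, 16, 15, 16, 1, 6, 1, 10, 21, 16, 1, 6, 25, 16, 21, 16, 1.
The distinct values are {0, 1, 6, 10, 15, 16, 21, 25}; there are 8 of them.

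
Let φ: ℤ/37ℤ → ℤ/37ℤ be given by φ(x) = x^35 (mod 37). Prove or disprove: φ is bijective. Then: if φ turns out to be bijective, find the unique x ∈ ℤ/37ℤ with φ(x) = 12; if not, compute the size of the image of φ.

34

Since 37 is prime, the nonzero elements of ℤ/37ℤ form a cyclic group of order 36.
As gcd(35, 36) = 1, raising to the 35th power is a bijection on this group: if u^35 ≡ v^35 then (uv^{−1})^35 = 1, and the only element of order dividing gcd(35, 36) = 1 is 1, so u = v.
With φ(0) = 0 this makes φ injective on all of ℤ/37ℤ, hence bijective (finite equal-size domain and codomain). In particular φ is bijective.
Since φ is bijective, we find the preimage of 12. The inverse of x ↦ x^35 on (ℤ/37ℤ)^× is x ↦ x^35, because 35·35 = 1225 = 34·36 + 1 ≡ 1 (mod 36) and x^{36} = 1 for x ≠ 0 (Fermat). So φ⁻¹(12) = 12^35 mod 37.
Repeated squaring mod 37: 12^1 ≡ 12, 12^2 ≡ 12² = 144 ≡ 33, 12^4 ≡ 33² = 1089 ≡ 16, 12^8 ≡ 16² = 256 ≡ 34, 12^16 ≡ 34² = 1156 ≡ 9, 12^32 ≡ 9² = 81 ≡ 7. Since 35 = 32 + 2 + 1, 12^35 ≡ 7·33·12: 7·33 = 231 ≡ 9, then 9·12 = 108 ≡ 34. So 12^35 ≡ 34 (mod 37).
Hence φ⁻¹(12) = 34.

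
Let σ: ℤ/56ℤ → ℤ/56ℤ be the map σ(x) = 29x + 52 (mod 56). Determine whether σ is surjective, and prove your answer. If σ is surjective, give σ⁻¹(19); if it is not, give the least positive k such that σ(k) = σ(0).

51

By definition, σ is surjective if every y in the codomain equals σ(x) for some x in the domain.
Since gcd(29, 56) = 1, 29 is invertible modulo 56. Euclid's algorithm: 56 = 1·29 + 27, 29 = 1·27 + 2, 27 = 13·2 + 1; back-substituting gives 1 = 29·29 − 15·56, so 29⁻¹ ≡ 29 (mod 56).
For any y ∈ ℤ/56ℤ, x = 29(y − 52) mod 56 satisfies σ(x) = 29·29(y − 52) + 52 ≡ y (since 29·29 ≡ 1 mod 56). So every y has a preimage.
Thus σ is surjective.
Since σ is surjective, we compute σ⁻¹(19): solve 29x + 52 ≡ 19 (mod 56), i.e. 29x ≡ 23 (mod 56).
Multiplying by 29⁻¹ = 29 gives x ≡ 29·23 = 667 = 11·56 + 51 ≡ 51 (mod 56).
Check: σ(51) = 29·51 + 52 = 1531 = 27·56 + 19 ≡ 19 (mod 56).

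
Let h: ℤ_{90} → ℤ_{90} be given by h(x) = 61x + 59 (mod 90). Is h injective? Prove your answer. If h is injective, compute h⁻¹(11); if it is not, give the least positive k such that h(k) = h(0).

If h(s) = h(t), then 61s ≡ 61t (mod 90). Because gcd(61, 90) = 1, we may cancel 61 to get s ≡ t (mod 90).
Hence h is injective.
We now compute 61⁻¹ mod 90 explicitly. Euclid's algorithm: 90 = 1·61 + 29, 61 = 2·29 + 3, 29 = 9·3 + 2, 3 = 1·2 + 1; back-substituting gives 1 = 31·61 − 21·90, so 61⁻¹ ≡ 31 (mod 90).
Since h is injective, we compute h⁻¹(11): solve 61x + 59 ≡ 11 (mod 90), i.e. 61x ≡ 42 (mod 90).
Multiplying by 61⁻¹ = 31 gives x ≡ 31·42 = 1302 = 14·90 + 42 ≡ 42 (mod 90).
Check: h(42) = 61·42 + 59 = 2621 = 29·90 + 11 ≡ 11 (mod 90).

42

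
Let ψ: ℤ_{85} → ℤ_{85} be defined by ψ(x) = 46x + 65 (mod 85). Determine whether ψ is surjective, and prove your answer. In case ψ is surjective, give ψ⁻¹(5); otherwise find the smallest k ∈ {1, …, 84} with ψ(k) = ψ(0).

Since gcd(46, 85) = 1, 46 is invertible modulo 85. Euclid's algorithm: 85 = 1·46 + 39, 46 = 1·39 + 7, 39 = 5·7 + 4, 7 = 1·4 + 3, 4 = 1·3 + 1; back-substituting gives 1 = 61·46 − 33·85, so 46⁻¹ ≡ 61 (mod 85).
For any y ∈ ℤ_{85}, x = 61(y − 65) mod 85 satisfies ψ(x) = 46·61(y − 65) + 65 ≡ y (since 46·61 ≡ 1 mod 85). So every y has a preimage.
Hence ψ is surjective.
Since ψ is surjective, we compute ψ⁻¹(5): solve 46x + 65 ≡ 5 (mod 85), i.e. 46x ≡ 25 (mod 85).
Multiplying by 46⁻¹ = 61 gives x ≡ 61·25 = 1525 = 17·85 + 80 ≡ 80 (mod 85).
Check: ψ(80) = 46·80 + 65 = 3745 = 44·85 + 5 ≡ 5 (mod 85).

80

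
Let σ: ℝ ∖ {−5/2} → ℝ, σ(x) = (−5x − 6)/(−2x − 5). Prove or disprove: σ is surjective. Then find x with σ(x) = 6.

-24/7

If σ(x) = 5/2, cross-multiplying gives −2(−5x − 6) = −5(−2x − 5), which simplifies to 12 = 25 — false.  So 5/2 has no preimage and σ is not surjective.
Solving σ(x) = 6: cross-multiplying gives −5x − 6 = 6(−2x − 5), which rearranges to 7x = −24, so x = −24/7.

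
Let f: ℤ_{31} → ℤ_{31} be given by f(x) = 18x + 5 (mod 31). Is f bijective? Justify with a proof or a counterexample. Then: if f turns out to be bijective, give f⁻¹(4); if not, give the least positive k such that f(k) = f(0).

12

Suppose f(x_1) = f(x_2) in ℤ_{31}. Then 18x_1 + 5 ≡ 18x_2 + 5 (mod 31), hence 18(x_1 − x_2) ≡ 0 (mod 31).
Since gcd(18, 31) = 1, 18 is invertible modulo 31, so x_1 − x_2 ≡ 0 (mod 31), i.e. x_1 = x_2.
We now compute 18⁻¹ mod 31 explicitly. Euclid's algorithm: 31 = 1·18 + 13, 18 = 1·13 + 5, 13 = 2·5 + 3, 5 = 1·3 + 2, 3 = 1·2 + 1; back-substituting gives 1 = 19·18 − 11·31, so 18⁻¹ ≡ 19 (mod 31).
Then y ↦ 19(y − 5) is a two-sided inverse to f, so every y ∈ ℤ_{31} has a preimage.
Therefore f is bijective.
Since f is bijective, we compute f⁻¹(4): solve 18x + 5 ≡ 4 (mod 31), i.e. 18x ≡ 30 (mod 31).
Multiplying by 18⁻¹ = 19 gives x ≡ 19·30 = 570 = 18·31 + 12 ≡ 12 (mod 31).
Check: f(12) = 18·12 + 5 = 221 = 7·31 + 4 ≡ 4 (mod 31).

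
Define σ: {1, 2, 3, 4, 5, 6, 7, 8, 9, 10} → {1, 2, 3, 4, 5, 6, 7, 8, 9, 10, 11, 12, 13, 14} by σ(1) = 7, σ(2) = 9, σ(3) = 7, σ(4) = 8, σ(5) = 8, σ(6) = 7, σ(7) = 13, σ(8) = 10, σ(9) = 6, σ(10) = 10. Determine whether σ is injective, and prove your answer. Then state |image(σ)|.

6

σ(1) = 7 = σ(3) with 1 ≠ 3, so σ is not injective.
The image of σ is {6, 7, 8, 9, 10, 13}, which has 6 elements.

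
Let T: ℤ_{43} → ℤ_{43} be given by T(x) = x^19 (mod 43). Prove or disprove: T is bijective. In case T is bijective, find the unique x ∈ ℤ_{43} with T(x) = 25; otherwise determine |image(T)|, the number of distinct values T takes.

Since 43 is prime, the nonzero elements of ℤ_{43} form a cyclic group of order 42.
As gcd(19, 42) = 1, raising to the 19th power is a bijection on this group: if s^19 ≡ t^19 then (st^{−1})^19 = 1, and the only element of order dividing gcd(19, 42) = 1 is 1, so s = t.
With T(0) = 0 this makes T injective on all of ℤ_{43}, hence bijective (finite equal-size domain and codomain). In particular T is bijective.
Since T is bijective, we find the preimage of 25. The inverse of x ↦ x^19 on (ℤ_{43})^× is x ↦ x^31, because 19·31 = 589 = 14·42 + 1 ≡ 1 (mod 42) and x^{42} = 1 for x ≠ 0 (Fermat). So T⁻¹(25) = 25^31 mod 43.
Repeated squaring mod 43: 25^1 ≡ 25, 25^2 ≡ 25² = 625 ≡ 23, 25^4 ≡ 23² = 529 ≡ 13, 25^8 ≡ 13² = 169 ≡ 40, 25^16 ≡ 40² = 1600 ≡ 9. Since 31 = 16 + 8 + 4 + 2 + 1, 25^31 ≡ 9·40·13·23·25: 9·40 = 360 ≡ 16, then 16·13 = 208 ≡ 36, then 36·23 = 828 ≡ 11, then 11·25 = 275 ≡ 17. So 25^31 ≡ 17 (mod 43).
Hence T⁻¹(25) = 17.

17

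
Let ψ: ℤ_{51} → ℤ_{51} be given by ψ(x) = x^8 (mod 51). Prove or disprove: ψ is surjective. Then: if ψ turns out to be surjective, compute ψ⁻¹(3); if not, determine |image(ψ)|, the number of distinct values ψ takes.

ψ(1) = 1^8 = 1.
ψ(2): Repeated squaring mod 51: 2^1 ≡ 2, 2^2 ≡ 2² = 4, 2^4 ≡ 4² = 16, 2^8 ≡ 16² = 256 ≡ 1. So 2^8 ≡ 1 (mod 51).
So ψ(1) = ψ(2) = 1 while 1 ≠ 2, hence ψ is not injective.
A non-injective map from the 51-element set ℤ_{51} to itself takes at most 50 distinct values, so it cannot be surjective. Thus ψ is not surjective.
Since ψ is not surjective, we determine |image(ψ)|. Computing x^8 mod 51 for each x (by repeated squaring, reducing mod 51 at every step), the values ψ(0), ψ(1), …, ψ(50) are: 0, 1, 1, 33, 1, 16, 33, 16, 1, 18, 16, 16, 33, 1, 16, 18, 1, 34, 18, 1, 16, 18, 16, 16, 33, 1, 1, 33, 16, 16, 18, 16, 1, 18, 34, 1, 18, 16, 1, 33, 16, 16, 18, 1, 16, 33, 16, 1, 33, 1, 1.
The distinct values are {0, 1, 16, 18, 33, 34}; there are 6 of them.

6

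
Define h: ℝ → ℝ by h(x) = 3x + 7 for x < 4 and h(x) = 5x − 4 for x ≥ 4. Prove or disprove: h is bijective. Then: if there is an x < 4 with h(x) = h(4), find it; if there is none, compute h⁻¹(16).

Both pieces are strictly increasing (slopes 3 and 5), so each is injective on its own interval.
The left piece maps (−∞, 4) onto (−∞, 19); the right piece maps [4, ∞) onto [16, ∞).
These images overlap. In particular h(4) = 16 (right piece), and solving 3x + 7 = 16 on the left piece gives x = 3 < 4.
So h(3) = h(4) with 3 ≠ 4, and h is not injective, hence not bijective. This x = 3 is the requested value below 4.

3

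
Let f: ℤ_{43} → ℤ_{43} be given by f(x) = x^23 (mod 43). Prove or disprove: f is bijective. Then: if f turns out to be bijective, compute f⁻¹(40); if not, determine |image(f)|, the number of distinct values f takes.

13

Since 43 is prime, the nonzero elements of ℤ_{43} form a cyclic group of order 42.
As gcd(23, 42) = 1, raising to the 23rd power is a bijection on this group: if u^23 ≡ v^23 then (uv^{−1})^23 = 1, and the only element of order dividing gcd(23, 42) = 1 is 1, so u = v.
With f(0) = 0 this makes f injective on all of ℤ_{43}, hence bijective (finite equal-size domain and codomain). In particular f is bijective.
Since f is bijective, we find the preimage of 40. The inverse of x ↦ x^23 on (ℤ_{43})^× is x ↦ x^11, because 23·11 = 253 = 6·42 + 1 ≡ 1 (mod 42) and x^{42} = 1 for x ≠ 0 (Fermat). So f⁻¹(40) = 40^11 mod 43.
Repeated squaring mod 43: 40^1 ≡ 40, 40^2 ≡ 40² = 1600 ≡ 9, 40^4 ≡ 9² = 81 ≡ 38, 40^8 ≡ 38² = 1444 ≡ 25. Since 11 = 8 + 2 + 1, 40^11 ≡ 25·9·40: 25·9 = 225 ≡ 10, then 10·40 = 400 ≡ 13. So 40^11 ≡ 13 (mod 43).
Hence f⁻¹(40) = 13.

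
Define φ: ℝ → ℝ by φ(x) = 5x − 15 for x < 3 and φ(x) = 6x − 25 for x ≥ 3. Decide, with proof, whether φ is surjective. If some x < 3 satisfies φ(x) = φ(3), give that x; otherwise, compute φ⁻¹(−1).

Both pieces are strictly increasing (slopes 5 and 6), so each is injective on its own interval.
The left piece maps (−∞, 3) onto (−∞, 0); the right piece maps [3, ∞) onto [−7, ∞).
The union (−∞, 0) ∪ [−7, ∞) covers ℝ, so φ is surjective.
For the follow-up: the images overlap, so an x < 3 with φ(x) = φ(3) exists. φ(3) = −7; solving 5x − 15 = −7 for x < 3 gives x = (−7 + 15)/5 = 8/5.

8/5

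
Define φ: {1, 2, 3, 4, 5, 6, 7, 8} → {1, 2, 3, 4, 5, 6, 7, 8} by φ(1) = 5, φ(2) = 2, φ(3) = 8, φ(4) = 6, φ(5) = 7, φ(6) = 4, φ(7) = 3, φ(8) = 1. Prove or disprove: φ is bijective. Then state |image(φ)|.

The values 5, 2, 8, 6, 7, 4, 3, 1 are a permutation of {1, 2, 3, 4, 5, 6, 7, 8}: each element appears exactly once.
So φ is injective and surjective, hence bijective.
The image of φ is {1, 2, 3, 4, 5, 6, 7, 8}, which has 8 elements.

8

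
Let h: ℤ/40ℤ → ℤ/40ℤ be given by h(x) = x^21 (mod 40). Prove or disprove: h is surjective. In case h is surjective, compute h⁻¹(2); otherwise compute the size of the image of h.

h(0) = 0^21 = 0.
h(10): Repeated squaring mod 40: 10^1 ≡ 10, 10^2 ≡ 10² = 100 ≡ 20, 10^4 ≡ 20² = 400 ≡ 0, 10^8 ≡ 0² = 0, 10^16 ≡ 0² = 0. Since 21 = 16 + 4 + 1, 10^21 ≡ 0·0·10: 0·0 = 0, then 0·10 = 0. So 10^21 ≡ 0 (mod 40).
So h(0) = h(10) = 0 while 0 ≠ 10, so h is not injective.
A non-injective map from the 40-element set ℤ/40ℤ to itself takes at most 39 distinct values, so it cannot be surjective. So h is not surjective.
Since h is not surjective, we determine |image(h)|. Computing x^21 mod 40 for each x (by repeated squaring, reducing mod 40 at every step), the values h(0), h(1), …, h(39) are: 0, 1, 32, 3, 24, 5, 16, 7, 8, 9, 0, 11, 32, 13, 24, 15, 16, 17, 8, 19, 0, 21, 32, 23, 24, 25, 16, 27, 8, 29, 0, 31, 32, 33, 24, 35, 16, 37, 8, 39.
The distinct values are {0, 1, 3, 5, 7, 8, 9, 11, 13, 15, 16, 17, 19, 21, 23, 24, 25, 27, 29, 31, 32, 33, 35, 37, 39}; there are 25 of them.

25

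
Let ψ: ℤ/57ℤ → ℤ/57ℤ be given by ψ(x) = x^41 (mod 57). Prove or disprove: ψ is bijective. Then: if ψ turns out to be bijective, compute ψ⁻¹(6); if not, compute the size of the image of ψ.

36

Computing x^41 mod 57 for each x (by repeated squaring, reducing mod 57 at every step), the values ψ(0), ψ(1), …, ψ(56) are: 0, 1, 32, 15, 55, 47, 24, 49, 50, 54, 22, 26, 27, 52, 29, 21, 4, 44, 18, 19, 20, 51, 34, 17, 9, 43, 11, 12, 16, 41, 45, 46, 14, 48, 40, 23, 6, 37, 38, 39, 13, 53, 36, 28, 5, 30, 31, 35, 3, 7, 8, 33, 10, 2, 42, 25, 56.
Every element of ℤ/57ℤ appears exactly once in this list, so ψ is a bijection, and in particular bijective.
Since ψ is bijective, we read off the preimage of 6 from the same table: ψ(36) = 6, so ψ⁻¹(6) = 36.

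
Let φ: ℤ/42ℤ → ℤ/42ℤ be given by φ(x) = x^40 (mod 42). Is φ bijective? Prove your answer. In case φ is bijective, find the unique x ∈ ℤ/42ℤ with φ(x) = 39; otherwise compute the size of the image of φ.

16

φ(4): Repeated squaring mod 42: 4^1 ≡ 4, 4^2 ≡ 4² = 16, 4^4 ≡ 16² = 256 ≡ 4, 4^8 ≡ 4² = 16, 4^16 ≡ 16² = 256 ≡ 4, 4^32 ≡ 4² = 16. Since 40 = 32 + 8, 4^40 ≡ 16·16: 16·16 = 256 ≡ 4. So 4^40 ≡ 4 (mod 42).
φ(10): Repeated squaring mod 42: 10^1 ≡ 10, 10^2 ≡ 10² = 100 ≡ 16, 10^4 ≡ 16² = 256 ≡ 4, 10^8 ≡ 4² = 16, 10^16 ≡ 16² = 256 ≡ 4, 10^32 ≡ 4² = 16. Since 40 = 32 + 8, 10^40 ≡ 16·16: 16·16 = 256 ≡ 4. So 10^40 ≡ 4 (mod 42).
So φ(4) = φ(10) = 4 while 4 ≠ 10, hence φ is not injective, hence not bijective.
Since φ is not bijective, we determine |image(φ)|. Computing x^40 mod 42 for each x (by repeated squaring, reducing mod 42 at every step), the values φ(0), φ(1), …, φ(41) are: 0, 1, 16, 39, 4, 37, 36, 7, 22, 9, 4, 25, 30, 1, 28, 15, 16, 25, 18, 37, 22, 21, 22, 37, 18, 25, 16, 15, 28, 1, 30, 25, 4, 9, 22, 7, 36, 37, 4, 39, 16, 1.
The distinct values are {0, 1, 4, 7, 9, 15, 16, 18, 21, 22, 25, 28, 30, 36, 37, 39}; there are 16 of them.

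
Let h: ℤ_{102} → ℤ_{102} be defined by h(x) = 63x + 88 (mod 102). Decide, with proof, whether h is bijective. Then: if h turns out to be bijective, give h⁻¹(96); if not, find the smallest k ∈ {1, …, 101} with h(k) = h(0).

34

By definition, h is injective when h(s) = h(t) forces s = t.
We have gcd(63, 102) = 3 > 1. Taking s = 0 and t = 34: h(0) = 88 and h(34) = 63·34 + 88 = 2230 ≡ 88 (mod 102).
So h(0) = h(34) while 0 ≠ 34, hence h is not injective, hence not bijective.
Since h is not bijective, we find the least positive k with h(k) = h(0): this means 63k ≡ 0 (mod 102), i.e. 102 ∣ 63k. Since gcd(63, 102) = 3, dividing through by 3 this holds exactly when 34 ∣ 21k, and as gcd(21, 34) = 1, exactly when 34 ∣ k.
The smallest positive such k is 34.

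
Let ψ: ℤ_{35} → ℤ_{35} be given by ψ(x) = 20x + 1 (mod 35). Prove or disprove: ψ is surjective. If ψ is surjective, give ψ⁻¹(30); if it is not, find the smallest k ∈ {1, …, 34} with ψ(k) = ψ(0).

7

Recall that surjectivity means every element of the codomain has a preimage under ψ.
Since gcd(20, 35) = 5, we have 20x ≡ 0 (mod 5) for all x, so ψ(x) ≡ 1 (mod 5).
But 0 ≢ 1 (mod 5), so 0 ∈ ℤ_{35} has no preimage. So ψ is not surjective.
Since ψ is not surjective, we find the least positive k with ψ(k) = ψ(0): this means 20k ≡ 0 (mod 35), i.e. 35 ∣ 20k. Since gcd(20, 35) = 5, dividing through by 5 this holds exactly when 7 ∣ 4k, and as gcd(4, 7) = 1, exactly when 7 ∣ k.
The smallest positive such k is 7.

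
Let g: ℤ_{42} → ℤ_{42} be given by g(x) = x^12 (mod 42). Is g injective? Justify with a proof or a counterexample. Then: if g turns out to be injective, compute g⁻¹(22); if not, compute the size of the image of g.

g(2): Repeated squaring mod 42: 2^1 ≡ 2, 2^2 ≡ 2² = 4, 2^4 ≡ 4² = 16, 2^8 ≡ 16² = 256 ≡ 4. Since 12 = 8 + 4, 2^12 ≡ 4·16: 4·16 = 64 ≡ 22. So 2^12 ≡ 22 (mod 42).
g(4): Repeated squaring mod 42: 4^1 ≡ 4, 4^2 ≡ 4² = 16, 4^4 ≡ 16² = 256 ≡ 4, 4^8 ≡ 4² = 16. Since 12 = 8 + 4, 4^12 ≡ 16·4: 16·4 = 64 ≡ 22. So 4^12 ≡ 22 (mod 42).
So g(2) = g(4) = 22 while 2 ≠ 4, hence g is not injective.
Since g is not injective, we determine |image(g)|. Computing x^12 mod 42 for each x (by repeated squaring, reducing mod 42 at every step), the values g(0), g(1), …, g(41) are: 0, 1, 22, 15, 22, 1, 36, 7, 22, 15, 22, 1, 36, 1, 28, 15, 22, 1, 36, 1, 22, 21, 22, 1, 36, 1, 22, 15, 28, 1, 36, 1, 22, 15, 22, 7, 36, 1, 22, 15, 22, 1.
The distinct values are {0, 1, 7, 15, 21, 22, 28, 36}; there are 8 of them.

8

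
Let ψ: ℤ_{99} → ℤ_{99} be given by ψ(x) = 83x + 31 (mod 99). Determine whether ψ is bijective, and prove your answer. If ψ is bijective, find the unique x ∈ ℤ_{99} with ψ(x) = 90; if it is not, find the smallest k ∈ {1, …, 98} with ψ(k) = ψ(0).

By definition, ψ is injective if ψ(a) = ψ(b) implies a = b.
If ψ(a) = ψ(b), then 83a ≡ 83b (mod 99). Because gcd(83, 99) = 1, we may cancel 83 to get a ≡ b (mod 99).
We now compute 83⁻¹ mod 99 explicitly. Euclid's algorithm: 99 = 1·83 + 16, 83 = 5·16 + 3, 16 = 5·3 + 1; back-substituting gives 1 = 68·83 − 57·99, so 83⁻¹ ≡ 68 (mod 99).
Then y ↦ 68(y − 31) is a two-sided inverse to ψ, so every y ∈ ℤ_{99} has a preimage.
So ψ is bijective.
Since ψ is bijective, we compute ψ⁻¹(90): solve 83x + 31 ≡ 90 (mod 99), i.e. 83x ≡ 59 (mod 99).
Multiplying by 83⁻¹ = 68 gives x ≡ 68·59 = 4012 = 40·99 + 52 ≡ 52 (mod 99).
Check: ψ(52) = 83·52 + 31 = 4347 = 43·99 + 90 ≡ 90 (mod 99).

52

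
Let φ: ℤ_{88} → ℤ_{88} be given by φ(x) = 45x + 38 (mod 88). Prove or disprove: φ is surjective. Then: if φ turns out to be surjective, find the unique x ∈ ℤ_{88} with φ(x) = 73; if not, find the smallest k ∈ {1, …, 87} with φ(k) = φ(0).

Since gcd(45, 88) = 1, 45 is invertible modulo 88. Euclid's algorithm: 88 = 1·45 + 43, 45 = 1·43 + 2, 43 = 21·2 + 1; back-substituting gives 1 = 45·45 − 23·88, so 45⁻¹ ≡ 45 (mod 88).
Then y ↦ 45(y − 38) is a two-sided inverse to φ, so every y ∈ ℤ_{88} has a preimage.
Thus φ is surjective.
Since φ is surjective, we compute φ⁻¹(73): solve 45x + 38 ≡ 73 (mod 88), i.e. 45x ≡ 35 (mod 88).
Multiplying by 45⁻¹ = 45 gives x ≡ 45·35 = 1575 = 17·88 + 79 ≡ 79 (mod 88).
Check: φ(79) = 45·79 + 38 = 3593 = 40·88 + 73 ≡ 73 (mod 88).

79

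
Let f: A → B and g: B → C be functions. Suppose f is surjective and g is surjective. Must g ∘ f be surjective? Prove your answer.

Let c ∈ C. Since g is surjective, there is b ∈ B with g(b) = c. Since f is surjective, there is a ∈ A with f(a) = b.
Then (g ∘ f)(a) = g(b) = c. Hence g ∘ f is surjective.

surjective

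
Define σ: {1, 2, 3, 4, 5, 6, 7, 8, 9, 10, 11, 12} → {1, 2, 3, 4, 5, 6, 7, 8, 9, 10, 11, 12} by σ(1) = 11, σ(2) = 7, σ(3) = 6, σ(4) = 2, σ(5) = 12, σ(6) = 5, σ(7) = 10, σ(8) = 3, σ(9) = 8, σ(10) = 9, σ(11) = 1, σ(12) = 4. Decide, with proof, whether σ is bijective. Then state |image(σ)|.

The values 11, 7, 6, 2, 12, 5, 10, 3, 8, 9, 1, 4 are a permutation of {1, 2, 3, 4, 5, 6, 7, 8, 9, 10, 11, 12}: each element appears exactly once.
So σ is injective and surjective, hence bijective.
The image of σ is {1, 2, 3, 4, 5, 6, 7, 8, 9, 10, 11, 12}, which has 12 elements.

12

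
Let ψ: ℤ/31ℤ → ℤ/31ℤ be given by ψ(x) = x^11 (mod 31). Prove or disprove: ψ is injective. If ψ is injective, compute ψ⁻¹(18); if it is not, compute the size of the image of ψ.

28

Since 31 is prime, the nonzero elements of ℤ/31ℤ form a cyclic group of order 30.
As gcd(11, 30) = 1, raising to the 11th power is a bijection on this group: if s^11 ≡ t^11 then (st^{−1})^11 = 1, and the only element of order dividing gcd(11, 30) = 1 is 1, so s = t.
With ψ(0) = 0 this makes ψ injective on all of ℤ/31ℤ, hence bijective (finite equal-size domain and codomain). In particular ψ is injective.
Since ψ is injective, we find the preimage of 18. The inverse of x ↦ x^11 on (ℤ/31ℤ)^× is x ↦ x^11, because 11·11 = 121 = 4·30 + 1 ≡ 1 (mod 30) and x^{30} = 1 for x ≠ 0 (Fermat). So ψ⁻¹(18) = 18^11 mod 31.
Repeated squaring mod 31: 18^1 ≡ 18, 18^2 ≡ 18² = 324 ≡ 14, 18^4 ≡ 14² = 196 ≡ 10, 18^8 ≡ 10² = 100 ≡ 7. Since 11 = 8 + 2 + 1, 18^11 ≡ 7·14·18: 7·14 = 98 ≡ 5, then 5·18 = 90 ≡ 28. So 18^11 ≡ 28 (mod 31).
Hence ψ⁻¹(18) = 28.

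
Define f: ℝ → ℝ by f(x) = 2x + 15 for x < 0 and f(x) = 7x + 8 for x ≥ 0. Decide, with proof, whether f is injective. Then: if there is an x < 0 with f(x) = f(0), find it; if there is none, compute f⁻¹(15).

-7/2

Both pieces are strictly increasing (slopes 2 and 7), so each is injective on its own interval.
The left piece maps (−∞, 0) onto (−∞, 15); the right piece maps [0, ∞) onto [8, ∞).
These images overlap. In particular f(0) = 8 (right piece), and solving 2x + 15 = 8 on the left piece gives x = −7/2 < 0.
So f(−7/2) = f(0) with −7/2 ≠ 0, and f is not injective. This x = −7/2 is the requested value below 0.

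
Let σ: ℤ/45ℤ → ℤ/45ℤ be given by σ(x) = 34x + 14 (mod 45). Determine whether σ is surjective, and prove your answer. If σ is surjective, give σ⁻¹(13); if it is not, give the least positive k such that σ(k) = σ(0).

41

Since gcd(34, 45) = 1, 34 is invertible modulo 45. Euclid's algorithm: 45 = 1·34 + 11, 34 = 3·11 + 1; back-substituting gives 1 = 4·34 − 3·45, so 34⁻¹ ≡ 4 (mod 45).
Then y ↦ 4(y − 14) is a two-sided inverse to σ, so every y ∈ ℤ/45ℤ has a preimage.
So σ is surjective.
Since σ is surjective, we find σ⁻¹(13): we need 34x ≡ 13 − 14 ≡ 44 (mod 45). Using 34⁻¹ = 4: x ≡ 4·44 = 176 = 3·45 + 41, so x = 41.
Check: σ(41) = 34·41 + 14 = 1408 = 31·45 + 13 ≡ 13 (mod 45).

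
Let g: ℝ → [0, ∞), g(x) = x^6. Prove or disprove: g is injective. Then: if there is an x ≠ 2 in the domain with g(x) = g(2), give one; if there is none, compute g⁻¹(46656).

-2

g(2) = 64 = (−2)^6 = g(−2) (since 6 is even), with 2 ≠ −2. So g is not injective.
For the follow-up, such an x exists: taking x = −2 ∈ ℝ gives g(−2) = 64 = g(2) with −2 ≠ 2.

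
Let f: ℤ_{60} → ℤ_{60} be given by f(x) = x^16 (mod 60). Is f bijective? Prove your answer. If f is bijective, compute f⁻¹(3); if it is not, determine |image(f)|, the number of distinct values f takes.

f(2): Repeated squaring mod 60: 2^1 ≡ 2, 2^2 ≡ 2² = 4, 2^4 ≡ 4² = 16, 2^8 ≡ 16² = 256 ≡ 16, 2^16 ≡ 16² = 256 ≡ 16. So 2^16 ≡ 16 (mod 60).
f(4): Repeated squaring mod 60: 4^1 ≡ 4, 4^2 ≡ 4² = 16, 4^4 ≡ 16² = 256 ≡ 16, 4^8 ≡ 16² = 256 ≡ 16, 4^16 ≡ 16² = 256 ≡ 16. So 4^16 ≡ 16 (mod 60).
So f(2) = f(4) = 16 while 2 ≠ 4, therefore f is not injective, hence not bijective.
Since f is not bijective, we determine |image(f)|. Computing x^16 mod 60 for each x (by repeated squaring, reducing mod 60 at every step), the values f(0), f(1), …, f(59) are: 0, 1, 16, 21, 16, 25, 36, 1, 16, 21, 40, 1, 36, 1, 16, 45, 16, 1, 36, 1, 40, 21, 16, 1, 36, 25, 16, 21, 16, 1, 0, 1, 16, 21, 16, 25, 36, 1, 16, 21, 40, 1, 36, 1, 16, 45, 16, 1, 36, 1, 40, 21, 16, 1, 36, 25, 16, 21, 16, 1.
The distinct values are {0, 1, 16, 21, 25, 36, 40, 45}; there are 8 of them.

8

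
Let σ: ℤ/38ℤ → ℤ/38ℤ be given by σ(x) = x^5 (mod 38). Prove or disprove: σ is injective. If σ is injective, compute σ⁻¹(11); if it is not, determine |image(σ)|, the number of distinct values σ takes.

7

Computing x^5 mod 38 for each x (by repeated squaring, reducing mod 38 at every step), the values σ(0), σ(1), …, σ(37) are: 0, 1, 32, 15, 36, 9, 24, 11, 12, 35, 22, 7, 8, 33, 10, 21, 4, 25, 18, 19, 20, 13, 34, 17, 28, 5, 30, 31, 16, 3, 26, 27, 14, 29, 2, 23, 6, 37.
Every element of ℤ/38ℤ appears exactly once in this list, so σ is a bijection, and in particular injective.
Since σ is injective, we read off the preimage of 11 from the same table: σ(7) = 11, so σ⁻¹(11) = 7.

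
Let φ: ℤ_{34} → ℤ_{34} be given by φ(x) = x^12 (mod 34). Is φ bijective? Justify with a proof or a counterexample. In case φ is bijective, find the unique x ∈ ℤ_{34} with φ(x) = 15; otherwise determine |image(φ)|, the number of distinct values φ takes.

φ(3): Repeated squaring mod 34: 3^1 ≡ 3, 3^2 ≡ 3² = 9, 3^4 ≡ 9² = 81 ≡ 13, 3^8 ≡ 13² = 169 ≡ 33. Since 12 = 8 + 4, 3^12 ≡ 33·13: 33·13 = 429 ≡ 21. So 3^12 ≡ 21 (mod 34).
φ(5): Repeated squaring mod 34: 5^1 ≡ 5, 5^2 ≡ 5² = 25, 5^4 ≡ 25² = 625 ≡ 13, 5^8 ≡ 13² = 169 ≡ 33. Since 12 = 8 + 4, 5^12 ≡ 33·13: 33·13 = 429 ≡ 21. So 5^12 ≡ 21 (mod 34).
So φ(3) = φ(5) = 21 while 3 ≠ 5, thus φ is not injective, hence not bijective.
Since φ is not bijective, we determine |image(φ)|. Computing x^12 mod 34 for each x (by repeated squaring, reducing mod 34 at every step), the values φ(0), φ(1), …, φ(33) are: 0, 1, 16, 21, 18, 21, 30, 13, 16, 33, 30, 13, 4, 1, 4, 33, 18, 17, 18, 33, 4, 1, 4, 13, 30, 33, 16, 13, 30, 21, 18, 21, 16, 1.
The distinct values are {0, 1, 4, 13, 16, 17, 18, 21, 30, 33}; there are 10 of them.

10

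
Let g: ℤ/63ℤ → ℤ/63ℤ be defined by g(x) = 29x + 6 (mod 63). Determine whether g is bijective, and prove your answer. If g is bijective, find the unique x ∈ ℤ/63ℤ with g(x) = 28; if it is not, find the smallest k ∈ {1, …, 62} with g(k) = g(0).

Suppose g(s) = g(t) in ℤ/63ℤ. Then 29s + 6 ≡ 29t + 6 (mod 63), thus 29(s − t) ≡ 0 (mod 63).
Since gcd(29, 63) = 1, 29 is invertible modulo 63, therefore s − t ≡ 0 (mod 63), i.e. s = t.
We now compute 29⁻¹ mod 63 explicitly. Euclid's algorithm: 63 = 2·29 + 5, 29 = 5·5 + 4, 5 = 1·4 + 1; back-substituting gives 1 = 50·29 − 23·63, so 29⁻¹ ≡ 50 (mod 63).
For any y ∈ ℤ/63ℤ, x = 50(y − 6) mod 63 satisfies g(x) = 29·50(y − 6) + 6 ≡ y (since 29·50 ≡ 1 mod 63). So every y has a preimage.
Thus g is bijective.
Since g is bijective, we compute g⁻¹(28): solve 29x + 6 ≡ 28 (mod 63), i.e. 29x ≡ 22 (mod 63).
Multiplying by 29⁻¹ = 50 gives x ≡ 50·22 = 1100 = 17·63 + 29 ≡ 29 (mod 63).
Check: g(29) = 29·29 + 6 = 847 = 13·63 + 28 ≡ 28 (mod 63).

29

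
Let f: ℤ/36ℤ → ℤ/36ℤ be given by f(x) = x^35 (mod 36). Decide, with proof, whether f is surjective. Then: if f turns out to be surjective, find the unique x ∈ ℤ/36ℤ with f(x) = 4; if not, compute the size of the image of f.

21

f(0) = 0^35 = 0.
f(6): Repeated squaring mod 36: 6^1 ≡ 6, 6^2 ≡ 6² = 36 ≡ 0, 6^4 ≡ 0² = 0, 6^8 ≡ 0² = 0, 6^16 ≡ 0² = 0, 6^32 ≡ 0² = 0. Since 35 = 32 + 2 + 1, 6^35 ≡ 0·0·6: 0·0 = 0, then 0·6 = 0. So 6^35 ≡ 0 (mod 36).
So f(0) = f(6) = 0 while 0 ≠ 6, thus f is not injective.
A non-injective map from the 36-element set ℤ/36ℤ to itself takes at most 35 distinct values, so it cannot be surjective. Thus f is not surjective.
Since f is not surjective, we determine |image(f)|. Computing x^35 mod 36 for each x (by repeated squaring, reducing mod 36 at every step), the values f(0), f(1), …, f(35) are: 0, 1, 32, 27, 16, 29, 0, 31, 8, 9, 28, 23, 0, 25, 20, 27, 4, 17, 0, 19, 32, 9, 16, 11, 0, 13, 8, 27, 28, 5, 0, 7, 20, 9, 4, 35.
The distinct values are {0, 1, 4, 5, 7, 8, 9, 11, 13, 16, 17, 19, 20, 23, 25, 27, 28, 29, 31, 32, 35}; there are 21 of them.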